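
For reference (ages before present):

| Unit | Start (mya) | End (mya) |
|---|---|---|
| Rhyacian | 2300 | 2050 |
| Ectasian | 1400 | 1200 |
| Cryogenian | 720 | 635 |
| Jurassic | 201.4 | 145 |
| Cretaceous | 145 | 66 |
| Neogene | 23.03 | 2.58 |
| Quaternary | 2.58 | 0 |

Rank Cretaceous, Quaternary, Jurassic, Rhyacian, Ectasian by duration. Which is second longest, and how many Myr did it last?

Start − end for each: Cretaceous 145 − 66 = 79; Quaternary 2.58 − 0 = 2.58; Jurassic 201.4 − 145 = 56.4; Rhyacian 2300 − 2050 = 250; Ectasian 1400 − 1200 = 200.
Ranking these from longest: Rhyacian > Ectasian > Cretaceous > Jurassic > Quaternary.
Position 2 in that ranking is Ectasian, which lasted 200 Myr.

Ectasian, 200 million years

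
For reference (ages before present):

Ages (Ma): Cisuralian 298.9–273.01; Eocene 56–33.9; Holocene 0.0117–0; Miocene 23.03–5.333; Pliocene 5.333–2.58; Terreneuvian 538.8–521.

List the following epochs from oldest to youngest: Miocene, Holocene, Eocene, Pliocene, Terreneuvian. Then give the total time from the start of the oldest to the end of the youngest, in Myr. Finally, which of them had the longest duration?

Terreneuvian → Eocene → Miocene → Pliocene → Holocene; total span 538.8 Myr; longest is Eocene

From the excerpt: Miocene 23.03–5.333; Holocene 0.0117–0; Eocene 56–33.9; Pliocene 5.333–2.58; Terreneuvian 538.8–521 (Ma).
Larger Ma is earlier, so the oldest is Terreneuvian and the youngest is Holocene; oldest to youngest: Terreneuvian, Eocene, Miocene, Pliocene, Holocene.
Oldest start 538.8 minus youngest end 0 gives 538.8 Myr overall.
Individual lengths (start − end): Terreneuvian 17.8; Pliocene 2.753; Miocene 17.697; Holocene 0.0117; Eocene 22.1. The largest is Eocene at 22.1 Myr.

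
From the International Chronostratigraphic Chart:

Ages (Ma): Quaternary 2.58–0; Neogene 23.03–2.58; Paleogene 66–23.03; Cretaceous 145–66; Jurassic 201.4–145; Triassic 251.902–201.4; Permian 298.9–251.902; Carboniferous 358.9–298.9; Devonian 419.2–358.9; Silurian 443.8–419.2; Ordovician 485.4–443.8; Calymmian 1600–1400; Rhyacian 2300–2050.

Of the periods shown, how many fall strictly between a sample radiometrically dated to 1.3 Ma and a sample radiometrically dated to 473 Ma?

The older date is 473 Ma and the younger is 1.3 Ma.
Periods with start < 473 and end > 1.3 Ma: Silurian (443.8–419.2), Devonian (419.2–358.9), Carboniferous (358.9–298.9), Permian (298.9–251.902), Triassic (251.902–201.4), Jurassic (201.4–145), Cretaceous (145–66), Paleogene (66–23.03), Neogene (23.03–2.58).
That is 9 complete periods.

9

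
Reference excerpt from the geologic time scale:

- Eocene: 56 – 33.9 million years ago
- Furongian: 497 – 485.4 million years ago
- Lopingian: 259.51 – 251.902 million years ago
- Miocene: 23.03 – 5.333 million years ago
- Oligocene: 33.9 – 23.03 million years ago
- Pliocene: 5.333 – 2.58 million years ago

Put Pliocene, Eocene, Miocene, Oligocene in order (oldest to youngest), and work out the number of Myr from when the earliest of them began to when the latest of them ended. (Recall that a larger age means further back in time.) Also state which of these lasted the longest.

From the excerpt: Pliocene 5.333–2.58; Eocene 56–33.9; Miocene 23.03–5.333; Oligocene 33.9–23.03 (Ma).
Larger Ma is earlier, so the oldest is Eocene and the youngest is Pliocene; oldest to youngest: Eocene, Oligocene, Miocene, Pliocene.
Oldest start 56 minus youngest end 2.58 gives 53.42 Myr overall.
Individual lengths (start − end): Miocene 17.697; Eocene 22.1; Oligocene 10.87; Pliocene 2.753. The largest is Eocene at 22.1 Myr.

Eocene, Oligocene, Miocene, Pliocene; total span 53.42 Myr; longest is Eocene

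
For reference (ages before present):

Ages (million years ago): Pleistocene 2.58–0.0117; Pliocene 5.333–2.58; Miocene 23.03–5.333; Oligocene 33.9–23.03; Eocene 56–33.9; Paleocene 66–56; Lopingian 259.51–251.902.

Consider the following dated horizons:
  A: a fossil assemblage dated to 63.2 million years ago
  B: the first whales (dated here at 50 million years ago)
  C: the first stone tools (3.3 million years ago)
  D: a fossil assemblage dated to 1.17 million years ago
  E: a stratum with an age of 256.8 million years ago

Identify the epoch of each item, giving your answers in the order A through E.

A — Paleocene; B — Eocene; C — Pliocene; D — Pleistocene; E — Lopingian

Match each age against the start–end ranges in the excerpt: A = 63.2 Ma → Paleocene (66–56); B = 50 Ma → Eocene (56–33.9); C = 3.3 Ma → Pliocene (5.333–2.58); D = 1.17 Ma → Pleistocene (2.58–0.0117); E = 256.8 Ma → Lopingian (259.51–251.902).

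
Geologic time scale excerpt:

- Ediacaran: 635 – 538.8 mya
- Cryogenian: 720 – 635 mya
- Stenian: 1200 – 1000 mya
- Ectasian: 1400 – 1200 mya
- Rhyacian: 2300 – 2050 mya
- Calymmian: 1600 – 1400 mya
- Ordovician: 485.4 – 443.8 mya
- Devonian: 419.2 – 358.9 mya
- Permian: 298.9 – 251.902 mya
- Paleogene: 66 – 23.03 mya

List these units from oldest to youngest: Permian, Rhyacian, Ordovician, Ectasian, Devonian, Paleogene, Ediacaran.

Rhyacian, Ectasian, Ediacaran, Ordovician, Devonian, Permian, Paleogene

Sorting by start age (descending Ma, since larger Ma = older): Rhyacian began 2300, Ectasian began 1400, Ediacaran began 635, Ordovician began 485.4, Devonian began 419.2, Permian began 298.9, Paleogene began 66.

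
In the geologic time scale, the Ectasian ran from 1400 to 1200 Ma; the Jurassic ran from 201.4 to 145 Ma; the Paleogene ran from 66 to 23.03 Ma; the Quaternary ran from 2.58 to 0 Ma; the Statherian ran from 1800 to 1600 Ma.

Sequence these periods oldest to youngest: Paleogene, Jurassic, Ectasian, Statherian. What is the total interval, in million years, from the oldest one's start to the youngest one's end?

From the excerpt: Paleogene 66–23.03; Jurassic 201.4–145; Ectasian 1400–1200; Statherian 1800–1600 (Ma).
Larger Ma is earlier, so the oldest is Statherian and the youngest is Paleogene; oldest to youngest: Statherian, Ectasian, Jurassic, Paleogene.
Oldest start 1800 minus youngest end 23.03 gives 1776.97 Myr overall.

Statherian → Ectasian → Jurassic → Paleogene; total span 1776.97 Myr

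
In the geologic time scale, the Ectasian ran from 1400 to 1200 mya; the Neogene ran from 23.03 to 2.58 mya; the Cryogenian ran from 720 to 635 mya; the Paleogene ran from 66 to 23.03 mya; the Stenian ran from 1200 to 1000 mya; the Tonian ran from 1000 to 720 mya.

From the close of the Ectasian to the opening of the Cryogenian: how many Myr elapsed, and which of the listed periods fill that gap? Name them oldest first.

480 million years; Stenian, Tonian

End of Ectasian = 1200 Ma; start of Cryogenian = 720 Ma.
Gap = 1200 − 720 = 480 Myr.
Periods wholly inside 1200–720 Ma: Stenian (1200–1000), Tonian (1000–720).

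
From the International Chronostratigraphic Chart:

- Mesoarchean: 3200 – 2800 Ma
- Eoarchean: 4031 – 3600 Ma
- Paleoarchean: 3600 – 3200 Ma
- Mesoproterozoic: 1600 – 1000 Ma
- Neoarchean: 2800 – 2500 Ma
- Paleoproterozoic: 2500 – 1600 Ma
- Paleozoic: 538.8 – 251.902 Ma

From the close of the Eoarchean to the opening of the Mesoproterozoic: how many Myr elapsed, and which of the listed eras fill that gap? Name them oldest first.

2000 million years; Paleoarchean, Mesoarchean, Neoarchean, Paleoproterozoic

The Eoarchean closes at 3600 Ma and the Mesoproterozoic opens at 1600 Ma, so the interval is 3600 − 1600 = 2000 Myr.
An era fits inside if it starts at or after 3600 Ma and ends at or before 1600 Ma; oldest first that gives Paleoarchean, Mesoarchean, Neoarchean, Paleoproterozoic.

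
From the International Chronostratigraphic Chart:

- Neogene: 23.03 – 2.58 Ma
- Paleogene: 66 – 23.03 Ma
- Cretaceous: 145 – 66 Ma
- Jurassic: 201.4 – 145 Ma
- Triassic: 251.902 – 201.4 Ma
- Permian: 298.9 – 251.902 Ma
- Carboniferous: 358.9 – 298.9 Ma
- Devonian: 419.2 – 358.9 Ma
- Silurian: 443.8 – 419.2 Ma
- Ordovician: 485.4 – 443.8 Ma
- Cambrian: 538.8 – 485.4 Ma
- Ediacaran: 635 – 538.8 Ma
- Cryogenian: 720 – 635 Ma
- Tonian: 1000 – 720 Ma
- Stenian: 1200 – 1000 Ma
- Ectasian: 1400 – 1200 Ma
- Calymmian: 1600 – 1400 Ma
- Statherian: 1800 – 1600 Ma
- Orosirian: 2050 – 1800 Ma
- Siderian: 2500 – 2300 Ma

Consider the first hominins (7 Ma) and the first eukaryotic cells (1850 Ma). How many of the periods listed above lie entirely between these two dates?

The older date is 1850 Ma and the younger is 7 Ma.
Periods with start < 1850 and end > 7 Ma: Statherian (1800–1600), Calymmian (1600–1400), Ectasian (1400–1200), Stenian (1200–1000), Tonian (1000–720), Cryogenian (720–635), Ediacaran (635–538.8), Cambrian (538.8–485.4), Ordovician (485.4–443.8), Silurian (443.8–419.2), Devonian (419.2–358.9), Carboniferous (358.9–298.9), Permian (298.9–251.902), Triassic (251.902–201.4), Jurassic (201.4–145), Cretaceous (145–66), Paleogene (66–23.03).
That is 17 complete periods.

17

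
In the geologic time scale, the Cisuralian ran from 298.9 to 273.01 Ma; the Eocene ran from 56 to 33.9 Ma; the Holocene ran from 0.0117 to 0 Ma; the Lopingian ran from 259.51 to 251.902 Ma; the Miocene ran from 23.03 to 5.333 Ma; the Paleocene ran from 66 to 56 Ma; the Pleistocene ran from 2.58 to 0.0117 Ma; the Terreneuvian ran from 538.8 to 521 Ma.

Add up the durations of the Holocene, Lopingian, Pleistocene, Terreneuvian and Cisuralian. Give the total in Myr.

53.878 million years

Each duration: Holocene = 0.0117; Lopingian = 7.608; Pleistocene = 2.5683; Terreneuvian = 17.8; Cisuralian = 25.89.
Sum: 0.0117 + 7.608 + 2.5683 + 17.8 + 25.89 = 53.878 Myr.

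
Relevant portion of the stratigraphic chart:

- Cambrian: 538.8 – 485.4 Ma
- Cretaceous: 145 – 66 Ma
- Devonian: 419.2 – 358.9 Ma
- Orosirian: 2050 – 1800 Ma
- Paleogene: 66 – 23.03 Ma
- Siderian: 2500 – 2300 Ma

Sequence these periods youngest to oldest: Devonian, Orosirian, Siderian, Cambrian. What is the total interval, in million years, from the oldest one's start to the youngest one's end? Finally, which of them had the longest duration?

Devonian, Cambrian, Orosirian, Siderian; total span 2141.1 Myr; longest is Orosirian

Start ages (Ma): Siderian 2500, Orosirian 2050, Cambrian 538.8, Devonian 419.2.
Ordered youngest to oldest: Devonian, Cambrian, Orosirian, Siderian.
Span = 2500 − 358.9 = 2141.1 Myr.
Durations: Orosirian 250, Devonian 60.3, Cambrian 53.4, Siderian 200 → longest is Orosirian (250 Myr).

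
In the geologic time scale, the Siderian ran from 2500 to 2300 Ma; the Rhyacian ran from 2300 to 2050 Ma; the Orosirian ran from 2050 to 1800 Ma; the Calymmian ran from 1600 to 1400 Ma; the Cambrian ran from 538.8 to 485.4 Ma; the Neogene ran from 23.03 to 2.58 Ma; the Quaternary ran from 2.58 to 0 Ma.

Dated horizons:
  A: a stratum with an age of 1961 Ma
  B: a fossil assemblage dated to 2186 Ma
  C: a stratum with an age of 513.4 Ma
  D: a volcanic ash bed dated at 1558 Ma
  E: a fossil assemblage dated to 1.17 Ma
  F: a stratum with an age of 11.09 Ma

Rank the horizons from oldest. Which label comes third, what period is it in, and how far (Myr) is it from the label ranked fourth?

Sorted oldest-first by Ma: B (2186), A (1961), D (1558), C (513.4), F (11.09), E (1.17).
The third oldest is D at 1558 Ma, which lies in 1600–1400 Ma: the Calymmian.
The fourth oldest is C at 513.4 Ma; separation = |1558 − 513.4| = 1044.6 Myr.

D, in the Calymmian; 1044.6 million years to C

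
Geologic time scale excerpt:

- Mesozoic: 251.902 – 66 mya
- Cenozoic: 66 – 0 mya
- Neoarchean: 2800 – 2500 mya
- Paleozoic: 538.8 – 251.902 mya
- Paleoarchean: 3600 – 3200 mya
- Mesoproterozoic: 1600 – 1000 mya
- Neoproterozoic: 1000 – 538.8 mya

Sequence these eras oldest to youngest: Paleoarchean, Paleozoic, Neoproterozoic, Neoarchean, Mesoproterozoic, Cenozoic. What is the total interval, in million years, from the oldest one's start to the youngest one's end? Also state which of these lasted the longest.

Start ages (Ma): Paleoarchean 3600, Neoarchean 2800, Mesoproterozoic 1600, Neoproterozoic 1000, Paleozoic 538.8, Cenozoic 66.
Ordered oldest to youngest: Paleoarchean, Neoarchean, Mesoproterozoic, Neoproterozoic, Paleozoic, Cenozoic.
Span = 3600 − 0 = 3600 Myr.
Durations: Paleoarchean 400, Neoarchean 300, Mesoproterozoic 600, Neoproterozoic 461.2, Cenozoic 66, Paleozoic 286.898 → longest is Mesoproterozoic (600 Myr).

Paleoarchean → Neoarchean → Mesoproterozoic → Neoproterozoic → Paleozoic → Cenozoic; total span 3600 Myr; longest is Mesoproterozoic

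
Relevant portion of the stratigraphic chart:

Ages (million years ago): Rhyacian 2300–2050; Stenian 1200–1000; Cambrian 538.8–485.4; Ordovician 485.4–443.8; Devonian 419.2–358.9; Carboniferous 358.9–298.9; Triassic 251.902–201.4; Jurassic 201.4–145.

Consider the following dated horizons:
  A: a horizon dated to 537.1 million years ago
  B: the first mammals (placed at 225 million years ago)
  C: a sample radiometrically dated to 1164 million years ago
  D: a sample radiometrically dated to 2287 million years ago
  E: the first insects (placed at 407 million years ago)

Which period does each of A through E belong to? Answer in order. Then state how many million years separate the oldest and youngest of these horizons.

A — Cambrian; B — Triassic; C — Stenian; D — Rhyacian; E — Devonian; span 2062 million years

A: 537.1 Ma lies in 538.8–485.4 Ma, so Cambrian.
B: 225 Ma lies in 251.902–201.4 Ma, so Triassic.
C: 1164 Ma lies in 1200–1000 Ma, so Stenian.
D: 2287 Ma lies in 2300–2050 Ma, so Rhyacian.
E: 407 Ma lies in 419.2–358.9 Ma, so Devonian.
Oldest = 2287 Ma, youngest = 225 Ma → span 2062 Myr.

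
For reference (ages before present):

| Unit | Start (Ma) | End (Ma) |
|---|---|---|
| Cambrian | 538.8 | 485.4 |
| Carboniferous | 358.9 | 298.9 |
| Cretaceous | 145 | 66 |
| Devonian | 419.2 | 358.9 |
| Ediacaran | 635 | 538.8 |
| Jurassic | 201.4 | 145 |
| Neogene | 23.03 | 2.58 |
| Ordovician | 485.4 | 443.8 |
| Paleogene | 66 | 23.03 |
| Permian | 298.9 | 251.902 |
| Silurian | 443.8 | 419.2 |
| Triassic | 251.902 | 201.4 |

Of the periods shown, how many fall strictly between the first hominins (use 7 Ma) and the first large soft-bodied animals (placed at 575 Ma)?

10

The older date is 575 Ma and the younger is 7 Ma.
Periods with start < 575 and end > 7 Ma: Cambrian (538.8–485.4), Ordovician (485.4–443.8), Silurian (443.8–419.2), Devonian (419.2–358.9), Carboniferous (358.9–298.9), Permian (298.9–251.902), Triassic (251.902–201.4), Jurassic (201.4–145), Cretaceous (145–66), Paleogene (66–23.03).
That is 10 complete periods.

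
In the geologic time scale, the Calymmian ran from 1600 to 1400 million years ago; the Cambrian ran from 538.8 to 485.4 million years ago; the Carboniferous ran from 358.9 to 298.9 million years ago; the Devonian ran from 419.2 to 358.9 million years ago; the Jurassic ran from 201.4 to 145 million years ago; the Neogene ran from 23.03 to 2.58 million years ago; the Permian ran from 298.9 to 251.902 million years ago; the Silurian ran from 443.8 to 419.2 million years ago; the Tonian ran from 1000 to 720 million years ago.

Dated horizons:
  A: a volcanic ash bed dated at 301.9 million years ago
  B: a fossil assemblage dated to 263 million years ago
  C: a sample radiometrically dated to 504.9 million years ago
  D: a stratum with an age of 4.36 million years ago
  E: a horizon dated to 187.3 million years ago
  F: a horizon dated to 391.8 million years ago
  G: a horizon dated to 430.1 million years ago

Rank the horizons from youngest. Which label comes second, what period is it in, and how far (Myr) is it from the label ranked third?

E, in the Jurassic; 75.7 million years to B

Smaller Ma means younger, so youngest first: D 4.36 < E 187.3 < B 263 < A 301.9 < F 391.8 < G 430.1 < C 504.9.
Counting 2 along gives E (187.3 Ma); the excerpt puts that inside the Jurassic, 201.4–145 Ma.
Next in line is B (263 Ma), and 263 − 187.3 = 75.7 Myr.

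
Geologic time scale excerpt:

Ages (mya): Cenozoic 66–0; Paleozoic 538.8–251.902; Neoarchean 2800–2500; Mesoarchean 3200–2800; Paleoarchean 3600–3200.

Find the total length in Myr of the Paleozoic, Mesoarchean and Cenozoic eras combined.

Duration is start − end for each: (538.8 − 251.902) + (3200 − 2800) + (66 − 0).
That is 286.898 + 400 + 66, which totals 752.898 million years.

752.898 million years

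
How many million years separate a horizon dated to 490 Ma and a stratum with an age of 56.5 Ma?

490 − 56.5 = 433.5 million years.

433.5 million years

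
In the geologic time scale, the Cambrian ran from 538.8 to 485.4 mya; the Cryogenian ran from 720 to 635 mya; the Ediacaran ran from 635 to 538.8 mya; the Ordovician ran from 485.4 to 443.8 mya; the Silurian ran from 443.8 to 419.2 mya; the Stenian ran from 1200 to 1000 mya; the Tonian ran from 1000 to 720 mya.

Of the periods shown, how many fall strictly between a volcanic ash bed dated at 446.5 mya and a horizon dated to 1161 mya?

4

The older date is 1161 Ma and the younger is 446.5 Ma.
Periods with start < 1161 and end > 446.5 Ma: Tonian (1000–720), Cryogenian (720–635), Ediacaran (635–538.8), Cambrian (538.8–485.4).
That is 4 complete periods.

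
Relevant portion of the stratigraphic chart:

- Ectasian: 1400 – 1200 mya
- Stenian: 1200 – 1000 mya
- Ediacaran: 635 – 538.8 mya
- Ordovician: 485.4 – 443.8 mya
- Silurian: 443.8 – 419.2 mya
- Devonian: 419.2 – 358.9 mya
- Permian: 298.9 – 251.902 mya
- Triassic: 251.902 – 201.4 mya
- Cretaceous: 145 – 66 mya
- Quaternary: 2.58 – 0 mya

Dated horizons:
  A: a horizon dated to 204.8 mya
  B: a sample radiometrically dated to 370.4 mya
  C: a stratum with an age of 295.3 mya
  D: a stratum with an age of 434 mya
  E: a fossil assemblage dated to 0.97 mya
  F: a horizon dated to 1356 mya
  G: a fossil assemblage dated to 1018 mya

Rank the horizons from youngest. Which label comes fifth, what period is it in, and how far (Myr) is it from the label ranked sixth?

Smaller Ma means younger, so youngest first: E 0.97 < A 204.8 < C 295.3 < B 370.4 < D 434 < G 1018 < F 1356.
Counting 5 along gives D (434 Ma); the excerpt puts that inside the Silurian, 443.8–419.2 Ma.
Next in line is G (1018 Ma), and 1018 − 434 = 584 Myr.

D, in the Silurian; 584 million years to G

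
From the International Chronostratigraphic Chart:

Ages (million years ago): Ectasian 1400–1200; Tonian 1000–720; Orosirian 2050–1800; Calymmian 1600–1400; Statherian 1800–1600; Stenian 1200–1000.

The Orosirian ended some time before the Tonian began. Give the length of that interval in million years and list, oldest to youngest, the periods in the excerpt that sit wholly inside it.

800 million years; Statherian, Calymmian, Ectasian, Stenian

The Orosirian closes at 1800 Ma and the Tonian opens at 1000 Ma, so the interval is 1800 − 1000 = 800 Myr.
A period fits inside if it starts at or after 1800 Ma and ends at or before 1000 Ma; oldest first that gives Statherian, Calymmian, Ectasian, Stenian.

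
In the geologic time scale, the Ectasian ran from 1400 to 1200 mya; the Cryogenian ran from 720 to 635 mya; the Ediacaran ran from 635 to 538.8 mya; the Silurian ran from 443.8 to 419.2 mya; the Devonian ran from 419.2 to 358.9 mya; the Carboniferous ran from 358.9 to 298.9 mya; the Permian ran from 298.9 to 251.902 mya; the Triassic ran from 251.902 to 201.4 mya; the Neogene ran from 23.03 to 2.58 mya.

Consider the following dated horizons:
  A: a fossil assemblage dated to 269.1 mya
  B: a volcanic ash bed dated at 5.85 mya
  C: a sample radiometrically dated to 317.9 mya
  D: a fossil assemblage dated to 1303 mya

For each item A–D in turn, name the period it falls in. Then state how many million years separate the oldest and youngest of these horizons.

A — Permian; B — Neogene; C — Carboniferous; D — Ectasian; span 1297.15 million years

Match each age against the start–end ranges in the excerpt: A = 269.1 Ma → Permian (298.9–251.902); B = 5.85 Ma → Neogene (23.03–2.58); C = 317.9 Ma → Carboniferous (358.9–298.9); D = 1303 Ma → Ectasian (1400–1200).
The largest age is 1303 Ma and the smallest is 5.85 Ma; their difference is 1297.15 Myr.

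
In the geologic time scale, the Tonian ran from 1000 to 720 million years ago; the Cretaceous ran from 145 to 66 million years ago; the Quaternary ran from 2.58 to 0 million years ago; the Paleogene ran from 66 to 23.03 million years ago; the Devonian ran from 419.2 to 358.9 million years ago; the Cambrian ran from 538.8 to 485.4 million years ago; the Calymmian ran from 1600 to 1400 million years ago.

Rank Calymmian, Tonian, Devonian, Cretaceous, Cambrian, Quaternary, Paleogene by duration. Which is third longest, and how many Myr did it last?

Start − end for each: Calymmian 1600 − 1400 = 200; Tonian 1000 − 720 = 280; Devonian 419.2 − 358.9 = 60.3; Cretaceous 145 − 66 = 79; Cambrian 538.8 − 485.4 = 53.4; Quaternary 2.58 − 0 = 2.58; Paleogene 66 − 23.03 = 42.97.
Ranking these from longest: Tonian > Calymmian > Cretaceous > Devonian > Cambrian > Paleogene > Quaternary.
Position 3 in that ranking is Cretaceous, which lasted 79 Myr.

Cretaceous, 79 million years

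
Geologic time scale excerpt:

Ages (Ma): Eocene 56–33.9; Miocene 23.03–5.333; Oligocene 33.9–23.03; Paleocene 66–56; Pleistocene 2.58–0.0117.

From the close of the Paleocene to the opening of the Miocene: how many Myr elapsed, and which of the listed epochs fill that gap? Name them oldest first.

End of Paleocene = 56 Ma; start of Miocene = 23.03 Ma.
Gap = 56 − 23.03 = 32.97 Myr.
Epochs wholly inside 56–23.03 Ma: Eocene (56–33.9), Oligocene (33.9–23.03).

32.97 million years; Eocene, Oligocene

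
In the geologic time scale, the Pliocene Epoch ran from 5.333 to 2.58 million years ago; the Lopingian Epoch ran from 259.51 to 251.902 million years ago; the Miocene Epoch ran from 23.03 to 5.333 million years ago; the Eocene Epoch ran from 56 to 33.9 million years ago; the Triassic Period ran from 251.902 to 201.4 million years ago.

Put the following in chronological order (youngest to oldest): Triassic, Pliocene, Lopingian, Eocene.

Sorting by start age (ascending Ma, since larger Ma = older): Pliocene start 5.333, Eocene start 56, Triassic start 251.902, Lopingian start 259.51.

Pliocene → Eocene → Triassic → Lopingian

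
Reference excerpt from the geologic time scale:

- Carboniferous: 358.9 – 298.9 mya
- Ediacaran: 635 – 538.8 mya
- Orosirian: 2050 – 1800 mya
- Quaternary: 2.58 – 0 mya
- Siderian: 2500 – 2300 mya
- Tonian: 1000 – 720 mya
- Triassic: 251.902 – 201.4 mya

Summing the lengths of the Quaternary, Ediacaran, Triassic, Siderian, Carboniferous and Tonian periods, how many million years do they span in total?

Duration is start − end for each: (2.58 − 0) + (635 − 538.8) + (251.902 − 201.4) + (2500 − 2300) + (358.9 − 298.9) + (1000 − 720).
That is 2.58 + 96.2 + 50.502 + 200 + 60 + 280, which totals 689.282 million years.

689.282 million years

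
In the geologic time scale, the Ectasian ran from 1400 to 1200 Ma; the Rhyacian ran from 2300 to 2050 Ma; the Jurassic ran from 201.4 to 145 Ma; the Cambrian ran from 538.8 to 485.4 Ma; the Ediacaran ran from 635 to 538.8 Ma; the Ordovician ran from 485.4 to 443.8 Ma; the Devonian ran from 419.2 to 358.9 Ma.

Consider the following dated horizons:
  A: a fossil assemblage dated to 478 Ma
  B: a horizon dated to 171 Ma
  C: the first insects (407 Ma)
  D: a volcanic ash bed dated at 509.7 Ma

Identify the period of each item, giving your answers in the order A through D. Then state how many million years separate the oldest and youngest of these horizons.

A: 478 Ma lies in 485.4–443.8 Ma, so Ordovician.
B: 171 Ma lies in 201.4–145 Ma, so Jurassic.
C: 407 Ma lies in 419.2–358.9 Ma, so Devonian.
D: 509.7 Ma lies in 538.8–485.4 Ma, so Cambrian.
Oldest = 509.7 Ma, youngest = 171 Ma → span 338.7 Myr.

A — Ordovician; B — Jurassic; C — Devonian; D — Cambrian; span 338.7 million years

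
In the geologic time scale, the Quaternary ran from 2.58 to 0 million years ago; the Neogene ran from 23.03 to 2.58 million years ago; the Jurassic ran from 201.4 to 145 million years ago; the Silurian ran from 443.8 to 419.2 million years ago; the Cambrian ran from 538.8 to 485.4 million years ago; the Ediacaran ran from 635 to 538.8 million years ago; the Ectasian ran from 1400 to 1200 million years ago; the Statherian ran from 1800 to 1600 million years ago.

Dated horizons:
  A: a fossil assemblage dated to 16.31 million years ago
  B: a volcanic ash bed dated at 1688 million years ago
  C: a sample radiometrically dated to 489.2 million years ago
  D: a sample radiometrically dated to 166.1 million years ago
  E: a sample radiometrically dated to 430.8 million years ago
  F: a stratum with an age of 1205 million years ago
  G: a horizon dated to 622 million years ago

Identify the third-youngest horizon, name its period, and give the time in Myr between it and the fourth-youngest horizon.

Smaller Ma means younger, so youngest first: A 16.31 < D 166.1 < E 430.8 < C 489.2 < G 622 < F 1205 < B 1688.
Counting 3 along gives E (430.8 Ma); the excerpt puts that inside the Silurian, 443.8–419.2 Ma.
Next in line is C (489.2 Ma), and 489.2 − 430.8 = 58.4 Myr.

E, in the Silurian; 58.4 million years to C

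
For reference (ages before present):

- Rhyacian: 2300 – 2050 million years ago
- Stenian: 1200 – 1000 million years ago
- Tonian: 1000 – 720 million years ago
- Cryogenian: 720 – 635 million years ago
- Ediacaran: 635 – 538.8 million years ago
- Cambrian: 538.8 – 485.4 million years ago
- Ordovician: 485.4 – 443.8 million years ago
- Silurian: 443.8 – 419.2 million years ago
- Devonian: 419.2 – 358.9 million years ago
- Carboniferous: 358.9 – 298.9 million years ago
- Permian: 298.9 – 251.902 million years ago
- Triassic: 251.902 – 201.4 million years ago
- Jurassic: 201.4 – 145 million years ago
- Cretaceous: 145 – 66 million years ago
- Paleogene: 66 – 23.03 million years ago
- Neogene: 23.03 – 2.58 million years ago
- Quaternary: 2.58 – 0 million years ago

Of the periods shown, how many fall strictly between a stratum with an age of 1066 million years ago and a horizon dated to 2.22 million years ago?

14

The older date is 1066 Ma and the younger is 2.22 Ma.
Periods with start < 1066 and end > 2.22 Ma: Tonian (1000–720), Cryogenian (720–635), Ediacaran (635–538.8), Cambrian (538.8–485.4), Ordovician (485.4–443.8), Silurian (443.8–419.2), Devonian (419.2–358.9), Carboniferous (358.9–298.9), Permian (298.9–251.902), Triassic (251.902–201.4), Jurassic (201.4–145), Cretaceous (145–66), Paleogene (66–23.03), Neogene (23.03–2.58).
That is 14 complete periods.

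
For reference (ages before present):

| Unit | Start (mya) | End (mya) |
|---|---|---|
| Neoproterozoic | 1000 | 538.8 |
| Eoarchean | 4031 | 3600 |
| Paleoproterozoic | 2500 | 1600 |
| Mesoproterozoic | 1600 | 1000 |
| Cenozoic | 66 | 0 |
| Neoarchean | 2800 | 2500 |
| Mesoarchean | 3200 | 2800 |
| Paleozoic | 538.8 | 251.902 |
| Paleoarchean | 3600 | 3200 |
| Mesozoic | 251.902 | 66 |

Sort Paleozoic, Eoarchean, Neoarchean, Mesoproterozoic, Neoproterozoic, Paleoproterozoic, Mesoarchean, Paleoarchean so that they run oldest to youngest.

Read off each span (Ma): Paleozoic 538.8–251.902; Eoarchean 4031–3600; Neoarchean 2800–2500; Mesoproterozoic 1600–1000; Neoproterozoic 1000–538.8; Paleoproterozoic 2500–1600; Mesoarchean 3200–2800; Paleoarchean 3600–3200.
Larger Ma is older, so oldest→youngest is Eoarchean, Paleoarchean, Mesoarchean, Neoarchean, Paleoproterozoic, Mesoproterozoic, Neoproterozoic, Paleozoic.

Eoarchean, Paleoarchean, Mesoarchean, Neoarchean, Paleoproterozoic, Mesoproterozoic, Neoproterozoic, Paleozoic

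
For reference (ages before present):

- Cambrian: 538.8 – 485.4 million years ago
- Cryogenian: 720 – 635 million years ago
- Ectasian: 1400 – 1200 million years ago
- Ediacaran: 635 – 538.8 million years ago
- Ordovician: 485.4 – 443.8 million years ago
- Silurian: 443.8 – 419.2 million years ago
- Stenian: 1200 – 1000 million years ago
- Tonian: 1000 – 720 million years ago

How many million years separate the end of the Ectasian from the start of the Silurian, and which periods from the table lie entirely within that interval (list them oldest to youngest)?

756.2 million years; Stenian, Tonian, Cryogenian, Ediacaran, Cambrian, Ordovician

End of Ectasian = 1200 Ma; start of Silurian = 443.8 Ma.
Gap = 1200 − 443.8 = 756.2 Myr.
Periods wholly inside 1200–443.8 Ma: Stenian (1200–1000), Tonian (1000–720), Cryogenian (720–635), Ediacaran (635–538.8), Cambrian (538.8–485.4), Ordovician (485.4–443.8).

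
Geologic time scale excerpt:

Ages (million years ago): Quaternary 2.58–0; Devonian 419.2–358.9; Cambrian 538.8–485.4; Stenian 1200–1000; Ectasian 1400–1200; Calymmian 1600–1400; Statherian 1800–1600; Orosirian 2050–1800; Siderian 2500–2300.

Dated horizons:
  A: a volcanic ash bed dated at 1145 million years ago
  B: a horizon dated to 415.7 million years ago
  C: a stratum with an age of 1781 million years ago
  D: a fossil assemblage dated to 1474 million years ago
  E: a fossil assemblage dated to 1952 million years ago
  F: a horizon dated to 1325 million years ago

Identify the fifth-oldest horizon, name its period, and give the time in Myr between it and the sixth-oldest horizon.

A, in the Stenian; 729.3 million years to B

Sorted oldest-first by Ma: E (1952), C (1781), D (1474), F (1325), A (1145), B (415.7).
The fifth oldest is A at 1145 Ma, which lies in 1200–1000 Ma: the Stenian.
The sixth oldest is B at 415.7 Ma; separation = |1145 − 415.7| = 729.3 Myr.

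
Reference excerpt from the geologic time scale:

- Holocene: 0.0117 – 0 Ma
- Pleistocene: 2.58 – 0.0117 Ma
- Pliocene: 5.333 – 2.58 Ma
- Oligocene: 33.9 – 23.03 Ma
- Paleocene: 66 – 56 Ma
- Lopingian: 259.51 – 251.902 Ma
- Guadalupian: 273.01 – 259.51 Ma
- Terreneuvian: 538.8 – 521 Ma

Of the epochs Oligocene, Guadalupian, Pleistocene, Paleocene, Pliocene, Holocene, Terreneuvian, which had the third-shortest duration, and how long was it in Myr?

Start − end for each: Oligocene 33.9 − 23.03 = 10.87; Guadalupian 273.01 − 259.51 = 13.5; Pleistocene 2.58 − 0.0117 = 2.5683; Paleocene 66 − 56 = 10; Pliocene 5.333 − 2.58 = 2.753; Holocene 0.0117 − 0 = 0.0117; Terreneuvian 538.8 − 521 = 17.8.
Ranking these from shortest: Holocene < Pleistocene < Pliocene < Paleocene < Oligocene < Guadalupian < Terreneuvian.
Position 3 in that ranking is Pliocene, which lasted 2.753 Myr.

Pliocene, 2.753 million years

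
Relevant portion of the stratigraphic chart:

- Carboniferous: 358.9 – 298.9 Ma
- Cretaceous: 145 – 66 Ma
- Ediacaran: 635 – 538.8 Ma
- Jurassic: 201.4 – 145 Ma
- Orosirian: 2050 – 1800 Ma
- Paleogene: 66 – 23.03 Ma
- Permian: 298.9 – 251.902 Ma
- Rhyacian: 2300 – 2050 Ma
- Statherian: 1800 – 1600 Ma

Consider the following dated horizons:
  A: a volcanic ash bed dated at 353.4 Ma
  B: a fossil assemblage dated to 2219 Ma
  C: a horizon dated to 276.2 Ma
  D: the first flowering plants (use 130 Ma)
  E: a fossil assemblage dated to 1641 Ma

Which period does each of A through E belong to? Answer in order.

A — Carboniferous; B — Rhyacian; C — Permian; D — Cretaceous; E — Statherian

Match each age against the start–end ranges in the excerpt: A = 353.4 Ma → Carboniferous (358.9–298.9); B = 2219 Ma → Rhyacian (2300–2050); C = 276.2 Ma → Permian (298.9–251.902); D = 130 Ma → Cretaceous (145–66); E = 1641 Ma → Statherian (1800–1600).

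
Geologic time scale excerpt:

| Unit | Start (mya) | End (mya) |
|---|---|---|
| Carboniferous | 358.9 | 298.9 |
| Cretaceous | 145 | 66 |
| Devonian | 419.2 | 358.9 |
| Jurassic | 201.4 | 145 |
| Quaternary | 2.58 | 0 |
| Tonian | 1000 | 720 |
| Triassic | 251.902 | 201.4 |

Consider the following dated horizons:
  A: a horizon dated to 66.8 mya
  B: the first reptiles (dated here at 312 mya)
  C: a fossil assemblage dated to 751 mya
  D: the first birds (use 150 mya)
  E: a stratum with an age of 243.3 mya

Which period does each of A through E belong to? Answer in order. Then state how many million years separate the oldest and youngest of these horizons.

A — Cretaceous; B — Carboniferous; C — Tonian; D — Jurassic; E — Triassic; span 684.2 million years

Match each age against the start–end ranges in the excerpt: A = 66.8 Ma → Cretaceous (145–66); B = 312 Ma → Carboniferous (358.9–298.9); C = 751 Ma → Tonian (1000–720); D = 150 Ma → Jurassic (201.4–145); E = 243.3 Ma → Triassic (251.902–201.4).
The largest age is 751 Ma and the smallest is 66.8 Ma; their difference is 684.2 Myr.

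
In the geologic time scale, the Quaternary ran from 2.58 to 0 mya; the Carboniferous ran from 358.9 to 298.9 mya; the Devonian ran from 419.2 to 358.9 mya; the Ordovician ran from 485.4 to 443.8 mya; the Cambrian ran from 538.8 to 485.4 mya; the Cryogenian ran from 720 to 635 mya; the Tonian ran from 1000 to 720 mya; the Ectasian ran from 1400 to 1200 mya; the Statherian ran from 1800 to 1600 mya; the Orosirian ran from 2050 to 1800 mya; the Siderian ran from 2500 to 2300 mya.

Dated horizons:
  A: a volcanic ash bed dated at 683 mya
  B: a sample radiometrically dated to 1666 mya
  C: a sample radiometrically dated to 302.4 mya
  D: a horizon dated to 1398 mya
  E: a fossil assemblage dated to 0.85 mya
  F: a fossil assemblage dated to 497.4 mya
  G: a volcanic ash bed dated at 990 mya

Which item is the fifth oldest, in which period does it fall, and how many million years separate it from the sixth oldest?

F, in the Cambrian; 195 million years to C

Sorted oldest-first by Ma: B (1666), D (1398), G (990), A (683), F (497.4), C (302.4), E (0.85).
The fifth oldest is F at 497.4 Ma, which lies in 538.8–485.4 Ma: the Cambrian.
The sixth oldest is C at 302.4 Ma; separation = |497.4 − 302.4| = 195 Myr.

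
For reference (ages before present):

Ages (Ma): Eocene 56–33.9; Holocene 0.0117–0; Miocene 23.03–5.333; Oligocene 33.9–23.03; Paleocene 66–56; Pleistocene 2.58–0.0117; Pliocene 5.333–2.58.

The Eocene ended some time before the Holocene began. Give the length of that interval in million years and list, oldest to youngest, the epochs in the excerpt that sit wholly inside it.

33.8883 million years; Oligocene, Miocene, Pliocene, Pleistocene

End of Eocene = 33.9 Ma; start of Holocene = 0.0117 Ma.
Gap = 33.9 − 0.0117 = 33.8883 Myr.
Epochs wholly inside 33.9–0.0117 Ma: Oligocene (33.9–23.03), Miocene (23.03–5.333), Pliocene (5.333–2.58), Pleistocene (2.58–0.0117).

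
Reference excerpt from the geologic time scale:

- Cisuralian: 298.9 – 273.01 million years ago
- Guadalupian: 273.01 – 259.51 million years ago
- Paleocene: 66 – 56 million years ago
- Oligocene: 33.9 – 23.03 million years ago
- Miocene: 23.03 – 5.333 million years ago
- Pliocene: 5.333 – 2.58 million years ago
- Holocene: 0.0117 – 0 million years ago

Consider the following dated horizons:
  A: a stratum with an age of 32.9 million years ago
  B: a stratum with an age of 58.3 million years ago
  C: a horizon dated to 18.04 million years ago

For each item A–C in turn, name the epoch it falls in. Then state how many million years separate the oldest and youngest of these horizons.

A — Oligocene; B — Paleocene; C — Miocene; span 40.26 million years

A: 32.9 Ma lies in 33.9–23.03 Ma, so Oligocene.
B: 58.3 Ma lies in 66–56 Ma, so Paleocene.
C: 18.04 Ma lies in 23.03–5.333 Ma, so Miocene.
Oldest = 58.3 Ma, youngest = 18.04 Ma → span 40.26 Myr.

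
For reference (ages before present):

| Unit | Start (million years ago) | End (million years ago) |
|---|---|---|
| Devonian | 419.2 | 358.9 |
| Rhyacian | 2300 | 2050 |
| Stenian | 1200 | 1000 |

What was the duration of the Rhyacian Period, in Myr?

250 million years

2300 − 2050 = 250 million years.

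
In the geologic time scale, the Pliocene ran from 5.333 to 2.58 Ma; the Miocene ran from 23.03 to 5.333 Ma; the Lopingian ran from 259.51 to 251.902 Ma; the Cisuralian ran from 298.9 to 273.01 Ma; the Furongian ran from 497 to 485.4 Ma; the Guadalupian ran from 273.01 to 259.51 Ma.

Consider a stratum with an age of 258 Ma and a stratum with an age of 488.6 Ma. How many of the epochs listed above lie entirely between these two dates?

2

488.6 Ma sits inside the Furongian (497–485.4) and 258 Ma inside the Lopingian (259.51–251.902); neither of those is wholly between the two dates.
The listed epochs lying completely between them are Cisuralian, Guadalupian — 2 in all.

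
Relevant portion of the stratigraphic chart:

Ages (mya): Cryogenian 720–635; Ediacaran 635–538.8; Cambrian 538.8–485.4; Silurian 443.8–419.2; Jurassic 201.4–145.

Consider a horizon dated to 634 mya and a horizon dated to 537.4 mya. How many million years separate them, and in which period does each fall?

Elapsed time: 634 − 537.4 = 96.6 Myr.
634 Ma lies within 635–538.8 Ma: Ediacaran.
537.4 Ma lies within 538.8–485.4 Ma: Cambrian.

96.6 million years apart; the first in the Ediacaran, the second in the Cambrian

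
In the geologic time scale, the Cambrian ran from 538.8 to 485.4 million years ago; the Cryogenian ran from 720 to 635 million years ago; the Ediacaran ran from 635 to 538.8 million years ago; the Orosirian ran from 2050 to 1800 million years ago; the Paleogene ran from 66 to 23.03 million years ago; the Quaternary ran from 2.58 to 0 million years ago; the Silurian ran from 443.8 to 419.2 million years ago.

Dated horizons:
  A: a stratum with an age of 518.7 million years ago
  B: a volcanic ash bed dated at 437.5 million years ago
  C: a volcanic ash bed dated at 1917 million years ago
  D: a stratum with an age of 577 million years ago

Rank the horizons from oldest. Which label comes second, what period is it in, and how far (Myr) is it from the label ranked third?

Larger Ma means older, so oldest first: C 1917 > D 577 > A 518.7 > B 437.5.
Counting 2 along gives D (577 Ma); the excerpt puts that inside the Ediacaran, 635–538.8 Ma.
Next in line is A (518.7 Ma), and 577 − 518.7 = 58.3 Myr.

D, in the Ediacaran; 58.3 million years to A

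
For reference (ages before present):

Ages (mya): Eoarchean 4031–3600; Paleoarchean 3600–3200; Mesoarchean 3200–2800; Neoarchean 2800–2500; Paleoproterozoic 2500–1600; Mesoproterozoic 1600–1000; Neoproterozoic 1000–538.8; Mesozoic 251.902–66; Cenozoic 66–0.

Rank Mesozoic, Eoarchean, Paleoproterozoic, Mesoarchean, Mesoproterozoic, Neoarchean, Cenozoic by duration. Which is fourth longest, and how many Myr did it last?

Start − end for each: Mesozoic 251.902 − 66 = 185.902; Eoarchean 4031 − 3600 = 431; Paleoproterozoic 2500 − 1600 = 900; Mesoarchean 3200 − 2800 = 400; Mesoproterozoic 1600 − 1000 = 600; Neoarchean 2800 − 2500 = 300; Cenozoic 66 − 0 = 66.
Ranking these from longest: Paleoproterozoic > Mesoproterozoic > Eoarchean > Mesoarchean > Neoarchean > Mesozoic > Cenozoic.
Position 4 in that ranking is Mesoarchean, which lasted 400 Myr.

Mesoarchean, 400 million years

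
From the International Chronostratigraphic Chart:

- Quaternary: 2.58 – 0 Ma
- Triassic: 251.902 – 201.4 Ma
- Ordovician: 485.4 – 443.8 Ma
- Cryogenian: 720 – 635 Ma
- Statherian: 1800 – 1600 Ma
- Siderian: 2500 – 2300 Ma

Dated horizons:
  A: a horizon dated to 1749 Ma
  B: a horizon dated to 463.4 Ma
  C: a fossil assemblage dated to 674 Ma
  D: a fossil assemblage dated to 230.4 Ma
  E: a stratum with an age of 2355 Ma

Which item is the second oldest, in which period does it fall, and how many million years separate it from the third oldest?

Larger Ma means older, so oldest first: E 2355 > A 1749 > C 674 > B 463.4 > D 230.4.
Counting 2 along gives A (1749 Ma); the excerpt puts that inside the Statherian, 1800–1600 Ma.
Next in line is C (674 Ma), and 1749 − 674 = 1075 Myr.

A, in the Statherian; 1075 million years to C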